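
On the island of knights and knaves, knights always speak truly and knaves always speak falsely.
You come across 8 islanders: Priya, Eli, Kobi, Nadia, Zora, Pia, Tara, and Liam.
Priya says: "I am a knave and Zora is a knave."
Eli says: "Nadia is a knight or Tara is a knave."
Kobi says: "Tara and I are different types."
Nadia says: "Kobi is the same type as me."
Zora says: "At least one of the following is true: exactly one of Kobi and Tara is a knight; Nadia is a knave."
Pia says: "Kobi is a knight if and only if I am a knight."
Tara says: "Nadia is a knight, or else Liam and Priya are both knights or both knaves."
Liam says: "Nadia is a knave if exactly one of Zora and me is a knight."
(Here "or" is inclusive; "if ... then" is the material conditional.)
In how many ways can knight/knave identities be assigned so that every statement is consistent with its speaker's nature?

2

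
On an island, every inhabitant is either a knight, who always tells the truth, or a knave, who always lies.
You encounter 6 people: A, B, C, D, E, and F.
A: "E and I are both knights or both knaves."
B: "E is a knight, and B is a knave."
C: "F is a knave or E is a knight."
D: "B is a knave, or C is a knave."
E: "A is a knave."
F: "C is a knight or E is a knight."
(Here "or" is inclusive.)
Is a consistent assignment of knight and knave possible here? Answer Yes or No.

No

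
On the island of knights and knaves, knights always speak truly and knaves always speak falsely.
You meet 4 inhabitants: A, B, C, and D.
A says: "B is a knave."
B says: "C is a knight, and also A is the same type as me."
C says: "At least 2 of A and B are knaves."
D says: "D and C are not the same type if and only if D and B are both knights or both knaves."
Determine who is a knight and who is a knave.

Knights: A. Knaves: B, C, and D.

A is a knight; "B is a knave" is true, as required.
Since B is a knave, "C is a knight, and also A is the same type as me" needs to be false, which holds.
C is a knave, so "at least 2 of A and B are knaves" must be false — and it is.
D is a knave, and the claim "D and C are not the same type if and only if D and B are both knights or both knaves" is indeed false.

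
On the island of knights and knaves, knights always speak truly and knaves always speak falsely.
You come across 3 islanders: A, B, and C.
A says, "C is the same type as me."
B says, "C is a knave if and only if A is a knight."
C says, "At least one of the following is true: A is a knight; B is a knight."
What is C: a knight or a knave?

C is a knight.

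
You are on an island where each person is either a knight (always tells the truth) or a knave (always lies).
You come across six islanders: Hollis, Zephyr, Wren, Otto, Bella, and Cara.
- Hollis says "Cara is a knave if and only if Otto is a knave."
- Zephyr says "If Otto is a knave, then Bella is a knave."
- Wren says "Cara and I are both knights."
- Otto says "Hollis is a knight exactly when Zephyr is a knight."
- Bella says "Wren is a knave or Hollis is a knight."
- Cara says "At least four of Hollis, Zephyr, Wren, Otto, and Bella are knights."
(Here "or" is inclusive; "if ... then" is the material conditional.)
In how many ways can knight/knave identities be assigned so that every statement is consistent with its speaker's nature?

3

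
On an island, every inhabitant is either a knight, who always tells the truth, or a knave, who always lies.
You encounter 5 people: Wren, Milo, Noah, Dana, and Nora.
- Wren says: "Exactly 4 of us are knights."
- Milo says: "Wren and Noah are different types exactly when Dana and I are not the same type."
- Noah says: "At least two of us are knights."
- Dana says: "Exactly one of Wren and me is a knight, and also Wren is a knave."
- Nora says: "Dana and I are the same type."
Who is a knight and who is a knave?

Knights: Dana. Knaves: Wren, Milo, Noah, and Nora.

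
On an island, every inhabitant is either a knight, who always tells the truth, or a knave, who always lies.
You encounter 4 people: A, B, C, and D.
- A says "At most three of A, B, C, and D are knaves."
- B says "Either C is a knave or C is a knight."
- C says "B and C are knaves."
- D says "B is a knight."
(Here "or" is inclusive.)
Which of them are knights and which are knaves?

Suppose A is a knave. Then A's statement "at most three of A, B, C, and D are knaves" would have to be false. Checking the 8 ways to assign the others, none is consistent with every speaker.
(For instance, with B=knight, C=knave, D=knight, A's claim "at most three of A, B, C, and D are knaves" comes out true where it would need to be false.)
So A must be a knight, making "at most three of A, B, C, and D are knaves" true. Taking A=knight, B=knight, C=knave, D=knight, each remaining statement checks out:
  B (knight): "either C is a knave or C is a knight" — true. ✓
  C (knave): "B and C are knaves" — false. ✓
  D (knight): "B is a knight" — true. ✓
This is the unique consistent assignment.

Knights: A, B, and D. Knaves: C.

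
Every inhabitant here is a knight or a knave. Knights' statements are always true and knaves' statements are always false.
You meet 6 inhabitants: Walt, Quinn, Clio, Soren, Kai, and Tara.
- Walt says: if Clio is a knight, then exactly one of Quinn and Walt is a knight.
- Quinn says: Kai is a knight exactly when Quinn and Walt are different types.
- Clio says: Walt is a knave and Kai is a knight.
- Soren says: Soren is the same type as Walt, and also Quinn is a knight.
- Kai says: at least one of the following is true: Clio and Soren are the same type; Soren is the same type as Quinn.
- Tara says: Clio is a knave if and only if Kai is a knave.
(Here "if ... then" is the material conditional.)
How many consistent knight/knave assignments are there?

Consistent assignments:
  Walt=knave, Quinn=knave, Clio=knight, Soren=knave, Kai=knight, Tara=knight

1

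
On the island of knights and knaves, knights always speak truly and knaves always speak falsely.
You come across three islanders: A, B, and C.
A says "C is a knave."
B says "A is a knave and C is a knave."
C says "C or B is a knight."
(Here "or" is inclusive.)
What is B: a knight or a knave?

B is a knave.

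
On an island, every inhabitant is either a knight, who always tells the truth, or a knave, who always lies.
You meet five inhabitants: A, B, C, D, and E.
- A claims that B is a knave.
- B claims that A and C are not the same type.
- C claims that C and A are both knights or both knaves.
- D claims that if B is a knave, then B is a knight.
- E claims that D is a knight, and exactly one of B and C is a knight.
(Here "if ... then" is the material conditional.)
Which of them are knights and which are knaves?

As a knight, A's statement "B is a knave" should be True; it is.
B (knave): "A and C are not the same type" — False. ✓
C is a knight, so "C and A are both knights or both knaves" must be True — and it is.
D is a knave, and the claim "if B is a knave, then B is a knight" is indeed False.
Since E is a knave, "D is a knight, and exactly one of B and C is a knight" needs to be False, which holds.

Knights: A and C. Knaves: B, D, and E.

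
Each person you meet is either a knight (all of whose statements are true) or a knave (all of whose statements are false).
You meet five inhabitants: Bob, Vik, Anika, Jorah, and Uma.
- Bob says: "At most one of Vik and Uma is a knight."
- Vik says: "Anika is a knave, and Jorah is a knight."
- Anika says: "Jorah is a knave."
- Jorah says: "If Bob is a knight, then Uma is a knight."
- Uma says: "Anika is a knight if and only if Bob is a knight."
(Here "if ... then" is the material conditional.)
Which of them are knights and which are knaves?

Suppose Bob is a knight. Then Bob's statement "at most one of Vik and Uma is a knight" would have to be true. Checking the 16 ways to assign the others, none is consistent with every speaker.
(For instance, with Vik=knight, Anika=knave, Jorah=knight, Uma=knight, Bob's claim "at most one of Vik and Uma is a knight" comes out false where it would need to be true.)
So Bob must be a knave, making "at most one of Vik and Uma is a knight" false. Taking Bob=knave, Vik=knight, Anika=knave, Jorah=knight, Uma=knight, each remaining statement checks out:
  Vik (knight): "Anika is a knave, and Jorah is a knight" — true. ✓
  Anika (knave): "Jorah is a knave" — false. ✓
  Jorah (knight): "if Bob is a knight, then Uma is a knight" — true. ✓
  Uma (knight): "Anika is a knight if and only if Bob is a knight" — true. ✓
This is the unique consistent assignment.

Bob is a knave, Vik is a knight, Anika is a knave, Jorah is a knight, and Uma is a knight.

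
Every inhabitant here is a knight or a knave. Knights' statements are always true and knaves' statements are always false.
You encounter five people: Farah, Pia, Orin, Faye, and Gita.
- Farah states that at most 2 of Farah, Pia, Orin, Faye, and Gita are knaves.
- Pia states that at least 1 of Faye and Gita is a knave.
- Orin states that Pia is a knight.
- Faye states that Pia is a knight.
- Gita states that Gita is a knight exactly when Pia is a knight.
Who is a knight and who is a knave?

Knights: Farah, Pia, Orin, and Faye. Knaves: Gita.

Farah is a knight; "at most 2 of Farah, Pia, Orin, Faye, and Gita are knaves" is true, as required.
Pia (knight): "at least 1 of Faye and Gita is a knave" — true. ✓
Since Orin is a knight, "Pia is a knight" needs to be true, which holds.
Since Faye is a knight, "Pia is a knight" needs to be true, which holds.
Gita is a knave, so "Gita is a knight exactly when Pia is a knight" must be False — and it is.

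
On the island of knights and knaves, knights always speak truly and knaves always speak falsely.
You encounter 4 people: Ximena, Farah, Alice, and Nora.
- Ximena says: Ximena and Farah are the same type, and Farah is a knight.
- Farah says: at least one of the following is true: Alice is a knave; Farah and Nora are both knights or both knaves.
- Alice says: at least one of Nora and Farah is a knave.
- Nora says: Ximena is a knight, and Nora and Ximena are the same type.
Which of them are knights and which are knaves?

Ximena is a knight, Farah is a knight, Alice is a knave, and Nora is a knight.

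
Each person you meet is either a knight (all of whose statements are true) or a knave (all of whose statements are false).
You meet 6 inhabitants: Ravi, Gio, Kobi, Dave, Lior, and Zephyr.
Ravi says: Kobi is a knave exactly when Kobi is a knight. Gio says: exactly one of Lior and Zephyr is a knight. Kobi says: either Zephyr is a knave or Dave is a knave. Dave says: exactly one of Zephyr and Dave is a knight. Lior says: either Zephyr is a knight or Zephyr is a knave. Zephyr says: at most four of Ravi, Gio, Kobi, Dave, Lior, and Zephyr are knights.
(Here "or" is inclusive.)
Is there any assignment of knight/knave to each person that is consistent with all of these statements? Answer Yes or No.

No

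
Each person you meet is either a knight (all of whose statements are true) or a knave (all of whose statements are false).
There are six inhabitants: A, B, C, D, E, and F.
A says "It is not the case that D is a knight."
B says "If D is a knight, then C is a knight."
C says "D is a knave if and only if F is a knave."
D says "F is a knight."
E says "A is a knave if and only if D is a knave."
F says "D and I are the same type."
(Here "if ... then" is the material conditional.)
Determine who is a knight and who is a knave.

Knights: B, C, D, and F. Knaves: A and E.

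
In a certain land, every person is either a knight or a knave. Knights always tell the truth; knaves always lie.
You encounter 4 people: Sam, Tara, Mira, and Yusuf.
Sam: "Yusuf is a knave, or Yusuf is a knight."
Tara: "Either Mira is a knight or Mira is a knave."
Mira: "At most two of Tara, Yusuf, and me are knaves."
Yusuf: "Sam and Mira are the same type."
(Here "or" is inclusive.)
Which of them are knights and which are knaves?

Sam is a knight, Tara is a knight, Mira is a knight, and Yusuf is a knight.

Sam is a knight, so "Yusuf is a knave, or Yusuf is a knight" must be true — and it is.
Tara is a knight, so "either Mira is a knight or Mira is a knave" must be true — and it is.
Mira is a knight; "at most two of Tara, Yusuf, and me are knaves" is true, as required.
Yusuf (knight): "Sam and Mira are the same type" — true. ✓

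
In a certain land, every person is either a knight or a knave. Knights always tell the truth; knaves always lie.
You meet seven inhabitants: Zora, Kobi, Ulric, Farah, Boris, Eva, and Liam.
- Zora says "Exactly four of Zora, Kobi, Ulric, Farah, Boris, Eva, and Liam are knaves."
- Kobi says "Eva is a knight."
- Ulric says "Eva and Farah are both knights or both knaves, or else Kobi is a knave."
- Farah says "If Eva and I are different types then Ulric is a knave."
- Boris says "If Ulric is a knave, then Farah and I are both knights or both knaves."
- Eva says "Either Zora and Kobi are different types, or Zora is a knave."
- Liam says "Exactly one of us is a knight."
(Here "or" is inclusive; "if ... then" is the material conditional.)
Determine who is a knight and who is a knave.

Zora (knave): "exactly four of Zora, Kobi, Ulric, Farah, Boris, Eva, and Liam are knaves" — False. ✓
As a knight, Kobi's statement "Eva is a knight" should be True; it is.
Ulric (knight): "Eva and Farah are both knights or both knaves, or else Kobi is a knave" — True. ✓
Farah (knight): "if Eva and I are different types then Ulric is a knave" — True. ✓
Since Boris is a knight, "if Ulric is a knave, then Farah and I are both knights or both knaves" needs to be True, which holds.
Eva (knight): "either Zora and Kobi are different types, or Zora is a knave" — True. ✓
Liam is a knave, so "exactly one of us is a knight" must be False — and it is.

Knights: Kobi, Ulric, Farah, Boris, and Eva. Knaves: Zora and Liam.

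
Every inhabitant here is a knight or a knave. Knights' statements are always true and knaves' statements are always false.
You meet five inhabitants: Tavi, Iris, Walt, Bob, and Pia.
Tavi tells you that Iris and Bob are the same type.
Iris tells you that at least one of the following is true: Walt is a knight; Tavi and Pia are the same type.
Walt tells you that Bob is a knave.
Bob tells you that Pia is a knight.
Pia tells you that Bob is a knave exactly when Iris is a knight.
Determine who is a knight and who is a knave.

Knights: Bob and Pia. Knaves: Tavi, Iris, and Walt.

Suppose Tavi is a knight. Then Tavi's statement "Iris and Bob are the same type" would have to be true. Checking the 16 ways to assign the others, none is consistent with every speaker.
(For instance, with Iris=knave, Walt=knave, Bob=knight, Pia=knight, Tavi's claim "Iris and Bob are the same type" comes out false where it would need to be true.)
So Tavi must be a knave, making "Iris and Bob are the same type" false. Taking Tavi=knave, Iris=knave, Walt=knave, Bob=knight, Pia=knight, each remaining statement checks out:
  Iris (knave): "at least one of the following is true: Walt is a knight; Tavi and Pia are the same type" — false. ✓
  Walt (knave): "Bob is a knave" — false. ✓
  Bob (knight): "Pia is a knight" — true. ✓
  Pia (knight): "Bob is a knave exactly when Iris is a knight" — true. ✓
This is the unique consistent assignment.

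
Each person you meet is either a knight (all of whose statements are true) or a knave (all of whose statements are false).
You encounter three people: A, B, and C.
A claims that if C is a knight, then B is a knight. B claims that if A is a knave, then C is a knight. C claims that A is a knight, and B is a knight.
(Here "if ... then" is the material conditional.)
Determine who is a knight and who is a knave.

A is a knight, B is a knight, and C is a knight.

A is a knight, so "if C is a knight, then B is a knight" must be true — and it is.
B (knight): "if A is a knave, then C is a knight" — true. ✓
C is a knight, so "A is a knight, and B is a knight" must be true — and it is.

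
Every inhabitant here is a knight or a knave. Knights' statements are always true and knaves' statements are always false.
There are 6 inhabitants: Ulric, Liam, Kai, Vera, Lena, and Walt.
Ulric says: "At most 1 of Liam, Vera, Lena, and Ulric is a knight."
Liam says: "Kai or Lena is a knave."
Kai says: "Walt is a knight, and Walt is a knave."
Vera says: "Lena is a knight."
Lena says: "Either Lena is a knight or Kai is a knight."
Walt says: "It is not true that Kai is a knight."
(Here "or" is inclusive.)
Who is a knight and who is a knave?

Knights: Liam, Vera, Lena, and Walt. Knaves: Ulric and Kai.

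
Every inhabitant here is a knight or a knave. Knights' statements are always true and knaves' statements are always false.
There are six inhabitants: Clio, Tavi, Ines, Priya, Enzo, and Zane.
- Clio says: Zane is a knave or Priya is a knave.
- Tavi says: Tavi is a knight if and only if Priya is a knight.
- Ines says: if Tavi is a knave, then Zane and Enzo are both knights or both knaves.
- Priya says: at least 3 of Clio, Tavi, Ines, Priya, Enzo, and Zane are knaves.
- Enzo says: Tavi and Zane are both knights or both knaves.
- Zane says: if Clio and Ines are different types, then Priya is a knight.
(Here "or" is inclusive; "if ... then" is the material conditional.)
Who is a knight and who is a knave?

Knights: Priya and Zane. Knaves: Clio, Tavi, Ines, and Enzo.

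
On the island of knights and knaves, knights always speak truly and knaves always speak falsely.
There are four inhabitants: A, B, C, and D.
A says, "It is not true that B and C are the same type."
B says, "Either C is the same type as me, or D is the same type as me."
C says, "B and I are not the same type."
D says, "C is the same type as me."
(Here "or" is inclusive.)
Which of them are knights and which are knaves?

Since A is a knight, "it is not true that B and C are the same type" needs to be True, which holds.
Since B is a knave, "either C is the same type as me, or D is the same type as me" needs to be false, which holds.
C (knight): "B and I are not the same type" — True. ✓
As a knight, D's statement "C is the same type as me" should be True; it is.

A is a knight, B is a knave, C is a knight, and D is a knight.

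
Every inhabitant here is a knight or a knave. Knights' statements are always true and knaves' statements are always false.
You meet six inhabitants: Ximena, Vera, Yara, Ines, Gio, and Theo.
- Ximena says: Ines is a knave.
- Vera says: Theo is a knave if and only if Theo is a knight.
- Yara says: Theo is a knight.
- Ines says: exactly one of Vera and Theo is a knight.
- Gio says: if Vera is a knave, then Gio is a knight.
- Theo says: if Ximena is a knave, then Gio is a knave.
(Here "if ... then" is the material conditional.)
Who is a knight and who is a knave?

Ximena is a knave, Vera is a knave, Yara is a knight, Ines is a knight, Gio is a knave, and Theo is a knight.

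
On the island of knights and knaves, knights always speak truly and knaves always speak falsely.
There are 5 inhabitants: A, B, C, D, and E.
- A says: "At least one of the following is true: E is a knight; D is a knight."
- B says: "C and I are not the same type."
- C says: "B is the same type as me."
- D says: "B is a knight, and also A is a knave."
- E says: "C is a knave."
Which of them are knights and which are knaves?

A is a knight, B is a knight, C is a knave, D is a knave, and E is a knight.

Suppose A is a knave. Then A's statement "at least one of the following is true: E is a knight; D is a knight" would have to be false. Checking the 16 ways to assign the others, none is consistent with every speaker.
(For instance, with B=knight, C=knave, D=knave, E=knight, A's claim "at least one of the following is true: E is a knight; D is a knight" comes out true where it would need to be false.)
So A must be a knight, making "at least one of the following is true: E is a knight; D is a knight" true. Taking A=knight, B=knight, C=knave, D=knave, E=knight, each remaining statement checks out:
  B (knight): "C and I are not the same type" — true. ✓
  C (knave): "B is the same type as me" — false. ✓
  D (knave): "B is a knight, and also A is a knave" — false. ✓
  E (knight): "C is a knave" — true. ✓
This is the unique consistent assignment.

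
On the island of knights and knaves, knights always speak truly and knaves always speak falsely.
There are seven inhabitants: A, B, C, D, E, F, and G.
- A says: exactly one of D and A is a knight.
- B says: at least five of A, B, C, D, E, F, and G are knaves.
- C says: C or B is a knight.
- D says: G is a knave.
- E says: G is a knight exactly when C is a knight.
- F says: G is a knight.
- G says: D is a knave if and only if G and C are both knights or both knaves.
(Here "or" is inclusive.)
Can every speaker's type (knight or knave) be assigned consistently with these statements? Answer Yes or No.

One consistent assignment: A=knight, B=knave, C=knight, D=knave, E=knight, F=knight, G=knight.

Yes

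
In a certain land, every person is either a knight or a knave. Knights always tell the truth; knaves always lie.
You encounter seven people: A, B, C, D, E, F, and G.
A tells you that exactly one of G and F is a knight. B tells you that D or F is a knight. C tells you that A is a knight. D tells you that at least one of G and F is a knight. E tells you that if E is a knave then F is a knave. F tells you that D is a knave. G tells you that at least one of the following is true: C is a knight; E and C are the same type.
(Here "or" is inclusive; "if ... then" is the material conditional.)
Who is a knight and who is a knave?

A is a knight, B is a knight, C is a knight, D is a knight, E is a knight, F is a knave, and G is a knight.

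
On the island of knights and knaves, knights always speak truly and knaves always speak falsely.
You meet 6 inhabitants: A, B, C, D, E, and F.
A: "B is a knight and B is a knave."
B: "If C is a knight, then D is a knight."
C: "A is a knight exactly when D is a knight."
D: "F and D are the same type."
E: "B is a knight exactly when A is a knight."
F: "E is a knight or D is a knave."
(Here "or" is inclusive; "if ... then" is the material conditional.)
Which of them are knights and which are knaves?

Knights: C, E, and F. Knaves: A, B, and D.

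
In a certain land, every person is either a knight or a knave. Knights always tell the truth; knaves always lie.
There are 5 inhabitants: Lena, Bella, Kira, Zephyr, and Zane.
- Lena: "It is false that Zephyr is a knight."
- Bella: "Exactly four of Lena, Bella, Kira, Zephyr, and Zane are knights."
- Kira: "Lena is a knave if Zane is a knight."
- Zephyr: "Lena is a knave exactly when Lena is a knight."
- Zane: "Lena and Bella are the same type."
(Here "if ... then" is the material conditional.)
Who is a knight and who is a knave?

Lena is a knight; "it is false that Zephyr is a knight" is True, as required.
Since Bella is a knave, "exactly four of Lena, Bella, Kira, Zephyr, and Zane are knights" needs to be false, which holds.
Since Kira is a knight, "Lena is a knave if Zane is a knight" needs to be True, which holds.
Zephyr is a knave, and the claim "Lena is a knave exactly when Lena is a knight" is indeed false.
As a knave, Zane's statement "Lena and Bella are the same type" should be false; it is.

Knights: Lena and Kira. Knaves: Bella, Zephyr, and Zane.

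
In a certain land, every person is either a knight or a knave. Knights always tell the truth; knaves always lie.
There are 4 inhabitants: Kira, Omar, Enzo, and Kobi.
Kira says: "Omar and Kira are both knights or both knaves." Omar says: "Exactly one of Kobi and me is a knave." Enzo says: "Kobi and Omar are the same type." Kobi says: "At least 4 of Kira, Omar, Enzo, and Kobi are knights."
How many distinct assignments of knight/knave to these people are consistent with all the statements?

2

Consistent assignments:
  Kira=knight, Omar=knight, Enzo=knave, Kobi=knave
  Kira=knave, Omar=knight, Enzo=knave, Kobi=knave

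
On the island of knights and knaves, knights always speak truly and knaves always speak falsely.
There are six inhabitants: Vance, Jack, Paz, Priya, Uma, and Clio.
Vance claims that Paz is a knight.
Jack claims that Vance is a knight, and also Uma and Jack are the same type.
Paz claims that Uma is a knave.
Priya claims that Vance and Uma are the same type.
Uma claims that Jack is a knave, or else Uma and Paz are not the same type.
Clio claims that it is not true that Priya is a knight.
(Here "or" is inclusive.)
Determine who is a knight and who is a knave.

Knights: Uma and Clio. Knaves: Vance, Jack, Paz, and Priya.

Vance is a knave; "Paz is a knight" is false, as required.
As a knave, Jack's statement "Vance is a knight, and also Uma and Jack are the same type" should be false; it is.
Paz is a knave; "Uma is a knave" is false, as required.
Priya is a knave, so "Vance and Uma are the same type" must be false — and it is.
As a knight, Uma's statement "Jack is a knave, or else Uma and Paz are not the same type" should be True; it is.
Clio is a knight; "it is not true that Priya is a knight" is True, as required.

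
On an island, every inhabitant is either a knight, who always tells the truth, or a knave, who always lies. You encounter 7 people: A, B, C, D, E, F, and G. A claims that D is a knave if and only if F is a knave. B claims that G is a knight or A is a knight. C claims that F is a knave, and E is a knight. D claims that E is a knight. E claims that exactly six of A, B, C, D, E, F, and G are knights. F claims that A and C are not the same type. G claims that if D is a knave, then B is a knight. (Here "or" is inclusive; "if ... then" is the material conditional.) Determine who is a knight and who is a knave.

As a knight, A's statement "D is a knave if and only if F is a knave" should be true; it is.
B is a knight, so "G is a knight or A is a knight" must be true — and it is.
C (knave): "F is a knave, and E is a knight" — False. ✓
D (knight): "E is a knight" — true. ✓
As a knight, E's statement "exactly six of A, B, C, D, E, F, and G are knights" should be true; it is.
As a knight, F's statement "A and C are not the same type" should be true; it is.
As a knight, G's statement "if D is a knave, then B is a knight" should be true; it is.

A is a knight, B is a knight, C is a knave, D is a knight, E is a knight, F is a knight, and G is a knight.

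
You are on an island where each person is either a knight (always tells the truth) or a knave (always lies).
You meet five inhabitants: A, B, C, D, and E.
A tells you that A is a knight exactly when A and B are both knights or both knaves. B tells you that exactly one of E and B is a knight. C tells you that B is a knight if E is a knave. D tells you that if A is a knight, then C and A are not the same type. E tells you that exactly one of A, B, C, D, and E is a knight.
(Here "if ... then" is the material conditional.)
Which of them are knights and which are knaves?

A is a knight, B is a knight, C is a knight, D is a knave, and E is a knave.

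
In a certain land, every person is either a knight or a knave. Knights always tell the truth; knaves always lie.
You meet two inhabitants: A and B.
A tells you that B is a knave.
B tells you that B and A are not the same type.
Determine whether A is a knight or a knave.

A is a knave.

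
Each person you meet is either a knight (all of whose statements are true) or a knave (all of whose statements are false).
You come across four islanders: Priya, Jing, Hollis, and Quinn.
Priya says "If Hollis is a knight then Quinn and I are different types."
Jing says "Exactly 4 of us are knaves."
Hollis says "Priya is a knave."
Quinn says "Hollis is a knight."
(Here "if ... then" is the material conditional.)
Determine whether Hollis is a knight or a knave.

Hollis is a knave.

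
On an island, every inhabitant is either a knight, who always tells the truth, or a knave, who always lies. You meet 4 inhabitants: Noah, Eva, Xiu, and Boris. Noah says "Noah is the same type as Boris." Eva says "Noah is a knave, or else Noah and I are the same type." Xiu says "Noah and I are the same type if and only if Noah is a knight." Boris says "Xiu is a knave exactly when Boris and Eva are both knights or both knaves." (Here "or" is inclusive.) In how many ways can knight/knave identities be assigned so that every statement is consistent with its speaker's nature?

3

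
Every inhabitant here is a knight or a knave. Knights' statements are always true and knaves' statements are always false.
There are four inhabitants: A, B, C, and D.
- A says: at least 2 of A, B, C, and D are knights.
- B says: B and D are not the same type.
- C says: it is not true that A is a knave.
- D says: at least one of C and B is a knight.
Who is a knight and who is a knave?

A is a knave, B is a knave, C is a knave, and D is a knave.

A (knave): "at least 2 of A, B, C, and D are knights" — False. ✓
B (knave): "B and D are not the same type" — False. ✓
C is a knave, and the claim "it is not true that A is a knave" is indeed False.
Since D is a knave, "at least one of C and B is a knight" needs to be False, which holds.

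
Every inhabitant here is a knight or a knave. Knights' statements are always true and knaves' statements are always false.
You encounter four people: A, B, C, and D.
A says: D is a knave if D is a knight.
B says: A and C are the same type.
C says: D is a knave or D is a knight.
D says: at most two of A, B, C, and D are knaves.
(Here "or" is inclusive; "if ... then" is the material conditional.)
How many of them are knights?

2

The unique consistent assignment is A=knave, B=knave, C=knight, D=knight.
That has 2 knights.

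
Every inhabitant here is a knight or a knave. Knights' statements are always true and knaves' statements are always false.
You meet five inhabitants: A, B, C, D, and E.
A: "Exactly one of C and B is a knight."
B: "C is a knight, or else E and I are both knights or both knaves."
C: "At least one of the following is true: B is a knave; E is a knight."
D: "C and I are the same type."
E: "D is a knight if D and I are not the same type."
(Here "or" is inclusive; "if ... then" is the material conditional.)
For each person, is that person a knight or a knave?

A (knave): "exactly one of C and B is a knight" — false. ✓
B (knight): "C is a knight, or else E and I are both knights or both knaves" — True. ✓
C is a knight; "at least one of the following is true: B is a knave; E is a knight" is True, as required.
As a knight, D's statement "C and I are the same type" should be True; it is.
E is a knight; "D is a knight if D and I are not the same type" is True, as required.

A is a knave, B is a knight, C is a knight, D is a knight, and E is a knight.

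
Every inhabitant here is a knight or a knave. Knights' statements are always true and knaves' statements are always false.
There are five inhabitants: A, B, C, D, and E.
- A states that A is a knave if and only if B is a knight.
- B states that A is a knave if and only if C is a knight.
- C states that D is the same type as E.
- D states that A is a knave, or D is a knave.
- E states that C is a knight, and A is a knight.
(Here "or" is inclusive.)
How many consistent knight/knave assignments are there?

1

Consistent assignments:
  A=knave, B=knave, C=knave, D=knight, E=knave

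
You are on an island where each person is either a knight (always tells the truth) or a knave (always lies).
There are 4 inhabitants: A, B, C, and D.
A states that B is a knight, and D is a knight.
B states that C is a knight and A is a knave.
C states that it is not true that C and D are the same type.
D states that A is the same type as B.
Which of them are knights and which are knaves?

Knights: B and C. Knaves: A and D.

Suppose A is a knight. Then A's statement "B is a knight, and D is a knight" would have to be true. Checking the 8 ways to assign the others, none is consistent with every speaker.
(For instance, with B=knight, C=knight, D=knave, A's claim "B is a knight, and D is a knight" comes out false where it would need to be true.)
So A must be a knave, making "B is a knight, and D is a knight" false. Taking A=knave, B=knight, C=knight, D=knave, each remaining statement checks out:
  B (knight): "C is a knight and A is a knave" — true. ✓
  C (knight): "it is not true that C and D are the same type" — true. ✓
  D (knave): "A is the same type as B" — false. ✓
This is the unique consistent assignment.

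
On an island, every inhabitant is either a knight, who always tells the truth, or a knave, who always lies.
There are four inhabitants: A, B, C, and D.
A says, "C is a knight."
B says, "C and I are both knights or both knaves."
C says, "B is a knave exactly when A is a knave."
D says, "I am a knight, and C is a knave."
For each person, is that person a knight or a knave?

Knights: A, B, and C. Knaves: D.

Suppose A is a knave. Then A's statement "C is a knight" would have to be false. Checking the 8 ways to assign the others, none is consistent with every speaker.
(For instance, with B=knight, C=knight, D=knave, A's claim "C is a knight" comes out true where it would need to be false.)
So A must be a knight, making "C is a knight" true. Taking A=knight, B=knight, C=knight, D=knave, each remaining statement checks out:
  B (knight): "C and I are both knights or both knaves" — true. ✓
  C (knight): "B is a knave exactly when A is a knave" — true. ✓
  D (knave): "I am a knight, and C is a knave" — false. ✓
This is the unique consistent assignment.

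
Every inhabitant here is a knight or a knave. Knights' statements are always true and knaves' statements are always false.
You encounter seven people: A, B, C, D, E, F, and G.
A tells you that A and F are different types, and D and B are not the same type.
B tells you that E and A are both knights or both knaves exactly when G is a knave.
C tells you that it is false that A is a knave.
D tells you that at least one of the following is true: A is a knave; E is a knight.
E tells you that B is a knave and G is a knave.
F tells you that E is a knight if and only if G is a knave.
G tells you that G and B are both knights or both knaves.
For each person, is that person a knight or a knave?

A is a knave; "A and F are different types, and D and B are not the same type" is false, as required.
As a knight, B's statement "E and A are both knights or both knaves exactly when G is a knave" should be True; it is.
As a knave, C's statement "it is false that A is a knave" should be false; it is.
As a knight, D's statement "at least one of the following is true: A is a knave; E is a knight" should be True; it is.
As a knave, E's statement "B is a knave and G is a knave" should be false; it is.
Since F is a knave, "E is a knight if and only if G is a knave" needs to be false, which holds.
G (knave): "G and B are both knights or both knaves" — false. ✓

A is a knave, B is a knight, C is a knave, D is a knight, E is a knave, F is a knave, and G is a knave.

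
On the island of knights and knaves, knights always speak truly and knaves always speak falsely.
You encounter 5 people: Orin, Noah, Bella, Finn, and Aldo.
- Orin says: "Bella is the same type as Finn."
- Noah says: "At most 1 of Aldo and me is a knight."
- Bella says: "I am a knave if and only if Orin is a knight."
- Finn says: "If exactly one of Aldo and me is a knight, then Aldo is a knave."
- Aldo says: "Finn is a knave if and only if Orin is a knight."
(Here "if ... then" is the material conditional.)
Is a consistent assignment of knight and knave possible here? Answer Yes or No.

Checking all 32 assignments, each has at least one speaker whose statement's truth value contradicts their type.

No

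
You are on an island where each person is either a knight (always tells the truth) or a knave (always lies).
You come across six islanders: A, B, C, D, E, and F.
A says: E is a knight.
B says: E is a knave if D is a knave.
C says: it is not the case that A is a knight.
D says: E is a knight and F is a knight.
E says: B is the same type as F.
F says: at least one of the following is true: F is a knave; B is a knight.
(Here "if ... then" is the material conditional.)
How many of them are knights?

5

The unique consistent assignment is A=knight, B=knight, C=knave, D=knight, E=knight, F=knight.
That has 5 knights.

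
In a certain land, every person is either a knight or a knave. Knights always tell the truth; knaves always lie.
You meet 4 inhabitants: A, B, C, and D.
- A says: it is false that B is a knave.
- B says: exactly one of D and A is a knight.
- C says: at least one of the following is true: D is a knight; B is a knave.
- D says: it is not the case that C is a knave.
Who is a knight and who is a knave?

A is a knight; "it is false that B is a knave" is true, as required.
Since B is a knight, "exactly one of D and A is a knight" needs to be true, which holds.
C is a knave, and the claim "at least one of the following is true: D is a knight; B is a knave" is indeed False.
D is a knave, so "it is not the case that C is a knave" must be False — and it is.

A is a knight, B is a knight, C is a knave, and D is a knave.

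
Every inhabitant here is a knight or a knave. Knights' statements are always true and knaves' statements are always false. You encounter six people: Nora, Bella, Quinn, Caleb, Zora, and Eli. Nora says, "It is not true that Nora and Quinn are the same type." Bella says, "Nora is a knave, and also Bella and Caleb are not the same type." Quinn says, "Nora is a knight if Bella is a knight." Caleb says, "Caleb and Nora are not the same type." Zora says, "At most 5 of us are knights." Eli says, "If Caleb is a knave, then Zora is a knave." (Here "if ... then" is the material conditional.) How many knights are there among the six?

2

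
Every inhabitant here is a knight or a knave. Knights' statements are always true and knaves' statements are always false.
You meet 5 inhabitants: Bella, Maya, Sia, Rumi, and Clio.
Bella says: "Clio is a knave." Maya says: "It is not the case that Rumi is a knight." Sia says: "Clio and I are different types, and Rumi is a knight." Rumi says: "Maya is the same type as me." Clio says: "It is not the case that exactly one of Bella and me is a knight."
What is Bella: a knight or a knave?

Consistent assignments: {Bella=knight, Maya=knight, Sia=knave, Rumi=knave, Clio=knave}
In every consistent assignment, Bella is a knight.

Bella is a knight.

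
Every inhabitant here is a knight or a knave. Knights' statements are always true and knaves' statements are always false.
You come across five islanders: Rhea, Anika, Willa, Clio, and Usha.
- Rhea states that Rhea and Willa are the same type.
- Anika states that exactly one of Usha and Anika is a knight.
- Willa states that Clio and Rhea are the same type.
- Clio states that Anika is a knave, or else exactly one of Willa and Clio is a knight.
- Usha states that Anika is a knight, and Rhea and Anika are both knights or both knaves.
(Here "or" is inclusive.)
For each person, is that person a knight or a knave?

Suppose Rhea is a knave. Then Rhea's statement "Rhea and Willa are the same type" would have to be false. Checking the 16 ways to assign the others, none is consistent with every speaker.
(For instance, with Anika=knave, Willa=knight, Clio=knight, Usha=knave, Willa's claim "Clio and Rhea are the same type" comes out false where it would need to be true.)
So Rhea must be a knight, making "Rhea and Willa are the same type" true. Taking Rhea=knight, Anika=knave, Willa=knight, Clio=knight, Usha=knave, each remaining statement checks out:
  Anika (knave): "exactly one of Usha and Anika is a knight" — false. ✓
  Willa (knight): "Clio and Rhea are the same type" — true. ✓
  Clio (knight): "Anika is a knave, or else exactly one of Willa and Clio is a knight" — true. ✓
  Usha (knave): "Anika is a knight, and Rhea and Anika are both knights or both knaves" — false. ✓
This is the unique consistent assignment.

Rhea is a knight, Anika is a knave, Willa is a knight, Clio is a knight, and Usha is a knave.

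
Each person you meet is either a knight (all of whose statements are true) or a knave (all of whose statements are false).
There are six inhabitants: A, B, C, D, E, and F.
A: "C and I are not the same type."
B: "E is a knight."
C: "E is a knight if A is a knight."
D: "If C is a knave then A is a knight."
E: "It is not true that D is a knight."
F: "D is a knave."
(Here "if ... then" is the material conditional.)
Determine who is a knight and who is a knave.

Knights: A and D. Knaves: B, C, E, and F.

Since A is a knight, "C and I are not the same type" needs to be True, which holds.
B is a knave, and the claim "E is a knight" is indeed False.
Since C is a knave, "E is a knight if A is a knight" needs to be False, which holds.
D is a knight, so "if C is a knave then A is a knight" must be True — and it is.
As a knave, E's statement "it is not true that D is a knight" should be False; it is.
F is a knave, so "D is a knave" must be False — and it is.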